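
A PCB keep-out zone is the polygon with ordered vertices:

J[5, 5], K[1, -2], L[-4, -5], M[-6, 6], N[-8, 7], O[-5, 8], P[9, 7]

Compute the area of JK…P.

Apply the surveyor's formula: 2A = Σ (x_i·y_{i+1} − x_{i+1}·y_i), indices taken mod 7.
J→K: (5)(-2) − (1)(5) = -15
K→L: (1)(-5) − (-4)(-2) = -13
L→M: (-4)(6) − (-6)(-5) = -54
M→N: (-6)(7) − (-8)(6) = 6
N→O: (-8)(8) − (-5)(7) = -29
O→P: (-5)(7) − (9)(8) = -107
P→J: (9)(5) − (5)(7) = 10
Σ = -202
Area = |Σ|/2 = 101.

101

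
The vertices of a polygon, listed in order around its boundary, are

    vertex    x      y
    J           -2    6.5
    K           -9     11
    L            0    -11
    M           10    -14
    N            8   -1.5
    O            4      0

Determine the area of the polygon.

187.25

Apply the surveyor's formula: 2A = Σ (x_i·y_{i+1} − x_{i+1}·y_i), indices taken mod 6.
Σ = (36.5) + (99) + (110) + (97) + (6) + (26) = 374.5
Area = |Σ|/2 = 187.25.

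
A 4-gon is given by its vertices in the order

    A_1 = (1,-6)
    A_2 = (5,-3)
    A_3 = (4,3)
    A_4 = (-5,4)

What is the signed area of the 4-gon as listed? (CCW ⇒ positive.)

Cross-terms: 27, 27, 31, 26  ⇒  Σ = 111
Signed area = Σ/2 = 55.5 (positive ⇒ counter-clockwise traversal).

55.5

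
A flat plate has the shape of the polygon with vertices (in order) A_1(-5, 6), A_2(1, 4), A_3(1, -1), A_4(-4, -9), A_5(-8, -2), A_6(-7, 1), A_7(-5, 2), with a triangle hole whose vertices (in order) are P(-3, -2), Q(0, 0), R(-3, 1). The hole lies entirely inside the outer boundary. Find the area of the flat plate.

75

Outer boundary:
Apply Gauss's area formula: 2A = Σ (x_i·y_{i+1} − x_{i+1}·y_i), indices taken mod 7.
Σ = (-26) + (-5) + (-13) + (-64) + (-22) + (-9) + (-20) = -159
Area = |Σ|/2 = 79.5.
Hole:
Apply the shoelace formula: 2A = Σ (x_i·y_{i+1} − x_{i+1}·y_i), indices taken mod 3.
P→Q: (-3)(0) − (0)(-2) = 0
Q→R: (0)(1) − (-3)(0) = 0
R→P: (-3)(-2) − (-3)(1) = 9
Σ = 9
Area = |Σ|/2 = 4.5.
Net area = 79.5 − 4.5 = 75.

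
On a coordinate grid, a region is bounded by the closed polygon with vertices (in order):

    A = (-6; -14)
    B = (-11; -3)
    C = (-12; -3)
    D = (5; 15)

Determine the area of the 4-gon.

Apply Gauss's area formula: 2A = Σ (x_i·y_{i+1} − x_{i+1}·y_i), indices taken mod 4.
Σ = (-136) + (-3) + (-165) + (20) = -284
Area = |Σ|/2 = 142.

142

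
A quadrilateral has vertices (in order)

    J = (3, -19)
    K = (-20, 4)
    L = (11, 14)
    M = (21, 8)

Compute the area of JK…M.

Cross-terms: -368, -324, -206, -423  ⇒  Σ = -1321
Area = |Σ|/2 = 660.5.

660.5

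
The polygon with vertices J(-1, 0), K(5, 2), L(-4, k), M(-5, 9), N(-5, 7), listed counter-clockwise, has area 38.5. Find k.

The doubled signed area Σ (x_i y_{i+1} − x_{i+1} y_i) is linear in k.
With k=0 it equals -13; the coefficient of k is 10 (from the two edges through L).
So 10·k + -13 = 2·38.5 = 77 ⇒ k = 9.

9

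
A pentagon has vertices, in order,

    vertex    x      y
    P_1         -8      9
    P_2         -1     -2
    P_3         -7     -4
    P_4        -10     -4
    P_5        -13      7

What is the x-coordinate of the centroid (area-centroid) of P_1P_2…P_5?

-691/90

Apply the surveyor's formula. First the cross-terms c_i = x_i·y_{i+1} − x_{i+1}·y_i:
  25, -10, -12, -122, -61  ⇒  2A = -180, A = -90.
Then Σ (x_i + x_{i+1})·c_i = 4146, so x̄ = 4146 / (6·(-90)) = -691/90.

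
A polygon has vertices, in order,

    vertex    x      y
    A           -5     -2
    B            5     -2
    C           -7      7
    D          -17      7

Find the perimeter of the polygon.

50

|AB| = √((10)² + (0)²) = √100 = 10
|BC| = √((-12)² + (9)²) = √225 = 15
|CD| = √((-10)² + (0)²) = √100 = 10
|DA| = √((12)² + (-9)²) = √225 = 15
Perimeter = 10 + 15 + 10 + 15 = 50.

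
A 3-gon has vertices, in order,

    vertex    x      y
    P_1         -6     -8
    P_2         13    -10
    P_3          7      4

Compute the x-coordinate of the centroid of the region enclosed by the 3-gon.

Apply the shoelace formula. First the cross-terms c_i = x_i·y_{i+1} − x_{i+1}·y_i:
  164, 122, -32  ⇒  2A = 254, A = 127.
Then Σ (x_i + x_{i+1})·c_i = 3556, so x̄ = 3556 / (6·127) = 14/3.

14/3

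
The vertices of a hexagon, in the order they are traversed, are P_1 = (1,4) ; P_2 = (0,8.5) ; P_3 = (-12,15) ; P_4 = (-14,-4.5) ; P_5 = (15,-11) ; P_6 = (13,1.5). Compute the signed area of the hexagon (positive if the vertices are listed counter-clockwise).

406

Cross-terms: 8.5, 102, 264, 221.5, 165.5, 50.5  ⇒  Σ = 812
Signed area = Σ/2 = 406 (positive ⇒ counter-clockwise traversal).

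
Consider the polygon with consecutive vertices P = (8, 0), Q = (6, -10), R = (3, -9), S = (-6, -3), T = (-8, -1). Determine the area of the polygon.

88.5

Apply the shoelace (surveyor's) formula: 2A = Σ (x_i·y_{i+1} − x_{i+1}·y_i), indices taken mod 5.
P→Q: (8)(-10) − (6)(0) = -80
Q→R: (6)(-9) − (3)(-10) = -24
R→S: (3)(-3) − (-6)(-9) = -63
S→T: (-6)(-1) − (-8)(-3) = -18
T→P: (-8)(0) − (8)(-1) = 8
Σ = -177
Area = |Σ|/2 = 88.5.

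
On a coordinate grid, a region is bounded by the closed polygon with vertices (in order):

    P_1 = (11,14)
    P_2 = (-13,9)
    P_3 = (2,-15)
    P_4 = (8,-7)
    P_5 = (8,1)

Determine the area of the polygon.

364.5

Apply Gauss's area formula: 2A = Σ (x_i·y_{i+1} − x_{i+1}·y_i), indices taken mod 5.
Σ = (281) + (177) + (106) + (64) + (101) = 729
Area = |Σ|/2 = 364.5.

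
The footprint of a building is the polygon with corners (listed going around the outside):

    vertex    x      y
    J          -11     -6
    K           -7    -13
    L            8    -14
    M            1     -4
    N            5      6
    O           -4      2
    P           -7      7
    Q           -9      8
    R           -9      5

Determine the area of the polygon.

237

Cross-terms: 101, 202, -18, 26, 34, -14, 7, 27, 109  ⇒  Σ = 474
Area = |Σ|/2 = 237.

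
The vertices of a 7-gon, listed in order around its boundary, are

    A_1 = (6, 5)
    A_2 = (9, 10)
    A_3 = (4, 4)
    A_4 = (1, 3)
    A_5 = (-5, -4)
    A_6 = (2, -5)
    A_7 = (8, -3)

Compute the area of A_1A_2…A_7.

77.5

Apply Gauss's area formula: 2A = Σ (x_i·y_{i+1} − x_{i+1}·y_i), indices taken mod 7.
Cross-terms: 15, -4, 8, 11, 33, 34, 58  ⇒  Σ = 155
Area = |Σ|/2 = 77.5.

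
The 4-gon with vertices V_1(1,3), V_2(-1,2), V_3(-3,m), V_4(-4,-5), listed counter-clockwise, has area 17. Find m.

Write out the shoelace sum; only the two edges meeting at V_3 involve m:
2·Area = [((-1)·m − (-3)·2) + ((-3)·(-5) − (-4)·m)] + -2
       = 3·m + 19 = 34
⇒ m = 5.

5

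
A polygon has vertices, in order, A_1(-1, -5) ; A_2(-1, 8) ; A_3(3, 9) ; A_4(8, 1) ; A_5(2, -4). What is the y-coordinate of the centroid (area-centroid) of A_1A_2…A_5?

Apply the shoelace (surveyor's) formula. First the cross-terms c_i = x_i·y_{i+1} − x_{i+1}·y_i:
  -13, -33, -69, -34, -14  ⇒  2A = -163, A = -81.5.
Then Σ (y_i + y_{i+1})·c_i = -1062, so ȳ = -1062 / (6·(-81.5)) = 354/163.

354/163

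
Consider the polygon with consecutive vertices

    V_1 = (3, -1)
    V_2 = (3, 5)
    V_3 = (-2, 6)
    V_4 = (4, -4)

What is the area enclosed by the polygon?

Apply the shoelace (surveyor's) formula: 2A = Σ (x_i·y_{i+1} − x_{i+1}·y_i), indices taken mod 4.
Σ = (18) + (28) + (-16) + (8) = 38
Area = |Σ|/2 = 19.

19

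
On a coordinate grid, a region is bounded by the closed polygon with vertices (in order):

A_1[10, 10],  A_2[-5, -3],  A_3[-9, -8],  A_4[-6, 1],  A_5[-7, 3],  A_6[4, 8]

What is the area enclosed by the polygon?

71.5

Apply Gauss's area formula: 2A = Σ (x_i·y_{i+1} − x_{i+1}·y_i), indices taken mod 6.
Σ = (20) + (13) + (-57) + (-11) + (-68) + (-40) = -143
Area = |Σ|/2 = 71.5.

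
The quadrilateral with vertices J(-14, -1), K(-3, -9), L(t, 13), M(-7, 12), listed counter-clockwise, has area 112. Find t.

-6

Write out the shoelace sum; only the two edges meeting at L involve t:
2·Area = [((-3)·13 − t·(-9)) + (t·12 − (-7)·13)] + 298
       = 21·t + 350 = 224
⇒ t = -6.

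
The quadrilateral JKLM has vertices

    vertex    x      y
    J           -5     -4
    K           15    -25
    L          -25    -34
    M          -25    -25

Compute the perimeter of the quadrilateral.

108

|JK| = √((20)² + (-21)²) = √841 = 29
|KL| = √((-40)² + (-9)²) = √1681 = 41
|LM| = √((0)² + (9)²) = √81 = 9
|MJ| = √((20)² + (21)²) = √841 = 29
Perimeter = 29 + 41 + 9 + 29 = 108.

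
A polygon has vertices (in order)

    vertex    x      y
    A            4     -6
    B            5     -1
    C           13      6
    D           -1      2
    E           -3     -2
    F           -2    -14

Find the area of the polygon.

107.5

Cross-terms: 26, 43, 32, 8, 38, 68  ⇒  Σ = 215
Area = |Σ|/2 = 107.5.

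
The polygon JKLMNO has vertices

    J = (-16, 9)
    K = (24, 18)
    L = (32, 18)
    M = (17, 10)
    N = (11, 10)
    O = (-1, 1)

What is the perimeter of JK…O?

|JK| = √((40)² + (9)²) = √1681 = 41
|KL| = √((8)² + (0)²) = √64 = 8
|LM| = √((-15)² + (-8)²) = √289 = 17
|MN| = √((-6)² + (0)²) = √36 = 6
|NO| = √((-12)² + (-9)²) = √225 = 15
|OJ| = √((-15)² + (8)²) = √289 = 17
Perimeter = 41 + 8 + 17 + 6 + 15 + 17 = 104.

104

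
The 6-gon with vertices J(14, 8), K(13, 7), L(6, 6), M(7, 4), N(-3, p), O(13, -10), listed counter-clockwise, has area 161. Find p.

-4

Write out the shoelace sum; only the two edges meeting at N involve p:
2·Area = [(7·p − (-3)·4) + ((-3)·(-10) − 13·p)] + 256
       = -6·p + 298 = 322
⇒ p = -4.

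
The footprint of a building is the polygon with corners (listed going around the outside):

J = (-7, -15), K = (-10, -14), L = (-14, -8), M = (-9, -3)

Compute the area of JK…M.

Apply the shoelace formula: 2A = Σ (x_i·y_{i+1} − x_{i+1}·y_i), indices taken mod 4.
Cross-terms: -52, -116, -30, 114  ⇒  Σ = -84
Area = |Σ|/2 = 42.

42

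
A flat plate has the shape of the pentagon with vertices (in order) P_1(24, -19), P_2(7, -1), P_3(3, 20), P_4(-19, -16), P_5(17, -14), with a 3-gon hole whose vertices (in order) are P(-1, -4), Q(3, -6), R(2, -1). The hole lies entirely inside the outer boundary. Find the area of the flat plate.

558.5

Outer boundary:
Apply the shoelace formula: 2A = Σ (x_i·y_{i+1} − x_{i+1}·y_i), indices taken mod 5.
Σ = (109) + (143) + (332) + (538) + (13) = 1135
Area = |Σ|/2 = 567.5.
Hole:
Cross-terms: 18, 9, -9  ⇒  Σ = 18
Area = |Σ|/2 = 9.
Net area = 567.5 − 9 = 558.5.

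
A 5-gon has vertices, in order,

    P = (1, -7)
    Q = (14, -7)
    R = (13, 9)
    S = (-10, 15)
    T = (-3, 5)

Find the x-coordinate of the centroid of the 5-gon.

Apply the shoelace (surveyor's) formula. First the cross-terms c_i = x_i·y_{i+1} − x_{i+1}·y_i:
  91, 217, 285, -5, 16  ⇒  2A = 604, A = 302.
Then Σ (x_i + x_{i+1})·c_i = 8112, so x̄ = 8112 / (6·302) = 676/151.

676/151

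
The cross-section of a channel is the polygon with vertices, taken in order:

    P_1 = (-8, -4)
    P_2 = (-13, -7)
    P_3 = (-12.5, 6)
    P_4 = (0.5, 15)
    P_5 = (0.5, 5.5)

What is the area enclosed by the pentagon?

157.375

P_1→P_2: (-8)(-7) − (-13)(-4) = 4
P_2→P_3: (-13)(6) − (-12.5)(-7) = -165.5
P_3→P_4: (-12.5)(15) − (0.5)(6) = -190.5
P_4→P_5: (0.5)(5.5) − (0.5)(15) = -4.75
P_5→P_1: (0.5)(-4) − (-8)(5.5) = 42
Σ = -314.75
Area = |Σ|/2 = 157.375.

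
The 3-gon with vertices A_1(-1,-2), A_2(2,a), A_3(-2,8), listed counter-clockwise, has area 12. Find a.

Write out the shoelace sum; only the two edges meeting at A_2 involve a:
2·Area = [((-1)·a − 2·(-2)) + (2·8 − (-2)·a)] + 12
       = 1·a + 32 = 24
⇒ a = -8.

-8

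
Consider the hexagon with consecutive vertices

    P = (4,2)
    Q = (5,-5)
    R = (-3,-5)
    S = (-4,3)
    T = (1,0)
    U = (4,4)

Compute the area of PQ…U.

Apply Gauss's area formula: 2A = Σ (x_i·y_{i+1} − x_{i+1}·y_i), indices taken mod 6.
Σ = (-30) + (-40) + (-29) + (-3) + (4) + (-8) = -106
Area = |Σ|/2 = 53.

53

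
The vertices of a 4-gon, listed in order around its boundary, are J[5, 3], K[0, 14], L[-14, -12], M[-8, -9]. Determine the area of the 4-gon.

Apply the shoelace formula: 2A = Σ (x_i·y_{i+1} − x_{i+1}·y_i), indices taken mod 4.
Cross-terms: 70, 196, 30, 21  ⇒  Σ = 317
Area = |Σ|/2 = 158.5.

158.5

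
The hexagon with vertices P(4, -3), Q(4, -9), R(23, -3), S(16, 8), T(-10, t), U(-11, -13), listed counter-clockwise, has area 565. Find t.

Write out the shoelace sum; only the two edges meeting at T involve t:
2·Area = [(16·t − (-10)·8) + ((-10)·(-13) − (-11)·t)] + 488
       = 27·t + 698 = 1130
⇒ t = 16.

16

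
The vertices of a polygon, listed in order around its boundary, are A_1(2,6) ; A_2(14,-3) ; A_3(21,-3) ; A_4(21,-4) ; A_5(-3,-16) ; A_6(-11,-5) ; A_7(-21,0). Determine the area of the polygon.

415

Apply the shoelace formula: 2A = Σ (x_i·y_{i+1} − x_{i+1}·y_i), indices taken mod 7.
Σ = (-90) + (21) + (-21) + (-348) + (-161) + (-105) + (-126) = -830
Area = |Σ|/2 = 415.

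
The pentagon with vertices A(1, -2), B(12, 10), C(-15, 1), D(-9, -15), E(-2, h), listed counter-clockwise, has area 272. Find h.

The doubled signed area Σ (x_i y_{i+1} − x_{i+1} y_i) is linear in h.
With h=0 it equals 404; the coefficient of h is -10 (from the two edges through E).
So -10·h + 404 = 2·272 = 544 ⇒ h = -14.

-14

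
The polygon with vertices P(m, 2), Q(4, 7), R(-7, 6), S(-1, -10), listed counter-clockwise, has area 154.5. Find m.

10

The doubled signed area Σ (x_i y_{i+1} − x_{i+1} y_i) is linear in m.
With m=0 it equals 139; the coefficient of m is 17 (from the two edges through P).
So 17·m + 139 = 2·154.5 = 309 ⇒ m = 10.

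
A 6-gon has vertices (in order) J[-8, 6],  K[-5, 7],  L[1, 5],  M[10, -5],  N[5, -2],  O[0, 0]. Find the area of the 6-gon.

Apply the shoelace formula: 2A = Σ (x_i·y_{i+1} − x_{i+1}·y_i), indices taken mod 6.
Σ = (-26) + (-32) + (-55) + (5) + (0) + (0) = -108
Area = |Σ|/2 = 54.

54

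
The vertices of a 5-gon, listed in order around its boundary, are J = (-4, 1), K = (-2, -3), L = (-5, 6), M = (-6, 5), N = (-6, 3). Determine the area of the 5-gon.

Apply the shoelace (surveyor's) formula: 2A = Σ (x_i·y_{i+1} − x_{i+1}·y_i), indices taken mod 5.
Cross-terms: 14, -27, 11, 12, 6  ⇒  Σ = 16
Area = |Σ|/2 = 8.

8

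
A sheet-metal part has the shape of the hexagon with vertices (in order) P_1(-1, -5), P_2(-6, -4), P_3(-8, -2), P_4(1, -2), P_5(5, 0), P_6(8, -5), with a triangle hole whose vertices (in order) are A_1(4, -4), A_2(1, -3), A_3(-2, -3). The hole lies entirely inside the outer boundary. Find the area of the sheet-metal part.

Outer boundary:
Apply the surveyor's formula: 2A = Σ (x_i·y_{i+1} − x_{i+1}·y_i), indices taken mod 6.
Σ = (-26) + (-20) + (18) + (10) + (-25) + (-45) = -88
Area = |Σ|/2 = 44.
Hole:
A_1→A_2: (4)(-3) − (1)(-4) = -8
A_2→A_3: (1)(-3) − (-2)(-3) = -9
A_3→A_1: (-2)(-4) − (4)(-3) = 20
Σ = 3
Area = |Σ|/2 = 1.5.
Net area = 44 − 1.5 = 42.5.

42.5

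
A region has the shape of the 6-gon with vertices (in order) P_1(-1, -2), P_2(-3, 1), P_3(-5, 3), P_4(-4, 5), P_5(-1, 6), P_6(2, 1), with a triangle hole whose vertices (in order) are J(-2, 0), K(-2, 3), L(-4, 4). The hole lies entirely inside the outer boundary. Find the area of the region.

26.5

Outer boundary:
Apply the shoelace formula: 2A = Σ (x_i·y_{i+1} − x_{i+1}·y_i), indices taken mod 6.
Σ = (-7) + (-4) + (-13) + (-19) + (-13) + (-3) = -59
Area = |Σ|/2 = 29.5.
Hole:
Apply the shoelace (surveyor's) formula: 2A = Σ (x_i·y_{i+1} − x_{i+1}·y_i), indices taken mod 3.
Cross-terms: -6, 4, 8  ⇒  Σ = 6
Area = |Σ|/2 = 3.
Net area = 29.5 − 3 = 26.5.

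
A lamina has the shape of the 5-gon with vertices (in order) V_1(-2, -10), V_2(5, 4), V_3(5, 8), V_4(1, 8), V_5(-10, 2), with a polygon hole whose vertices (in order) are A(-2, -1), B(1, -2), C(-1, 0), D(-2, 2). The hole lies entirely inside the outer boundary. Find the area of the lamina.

Outer boundary:
Apply the shoelace (surveyor's) formula: 2A = Σ (x_i·y_{i+1} − x_{i+1}·y_i), indices taken mod 5.
V_1→V_2: (-2)(4) − (5)(-10) = 42
V_2→V_3: (5)(8) − (5)(4) = 20
V_3→V_4: (5)(8) − (1)(8) = 32
V_4→V_5: (1)(2) − (-10)(8) = 82
V_5→V_1: (-10)(-10) − (-2)(2) = 104
Σ = 280
Area = |Σ|/2 = 140.
Hole:
A→B: (-2)(-2) − (1)(-1) = 5
B→C: (1)(0) − (-1)(-2) = -2
C→D: (-1)(2) − (-2)(0) = -2
D→A: (-2)(-1) − (-2)(2) = 6
Σ = 7
Area = |Σ|/2 = 3.5.
Net area = 140 − 3.5 = 136.5.

136.5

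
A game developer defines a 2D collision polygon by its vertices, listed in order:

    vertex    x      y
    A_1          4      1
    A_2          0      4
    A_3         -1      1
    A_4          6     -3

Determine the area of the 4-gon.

17.5

Apply the shoelace formula: 2A = Σ (x_i·y_{i+1} − x_{i+1}·y_i), indices taken mod 4.
Σ = (16) + (4) + (-3) + (18) = 35
Area = |Σ|/2 = 17.5.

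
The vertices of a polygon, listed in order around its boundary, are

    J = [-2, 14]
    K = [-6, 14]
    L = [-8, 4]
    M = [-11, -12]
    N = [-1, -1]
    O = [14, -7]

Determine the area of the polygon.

Σ = (56) + (88) + (140) + (-1) + (21) + (182) = 486
Area = |Σ|/2 = 243.

243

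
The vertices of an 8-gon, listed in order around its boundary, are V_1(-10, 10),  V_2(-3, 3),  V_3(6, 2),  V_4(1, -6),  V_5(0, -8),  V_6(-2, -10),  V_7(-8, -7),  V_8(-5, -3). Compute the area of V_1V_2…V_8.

Apply Gauss's area formula: 2A = Σ (x_i·y_{i+1} − x_{i+1}·y_i), indices taken mod 8.
V_1→V_2: (-10)(3) − (-3)(10) = 0
V_2→V_3: (-3)(2) − (6)(3) = -24
V_3→V_4: (6)(-6) − (1)(2) = -38
V_4→V_5: (1)(-8) − (0)(-6) = -8
V_5→V_6: (0)(-10) − (-2)(-8) = -16
V_6→V_7: (-2)(-7) − (-8)(-10) = -66
V_7→V_8: (-8)(-3) − (-5)(-7) = -11
V_8→V_1: (-5)(10) − (-10)(-3) = -80
Σ = -243
Area = |Σ|/2 = 121.5.

121.5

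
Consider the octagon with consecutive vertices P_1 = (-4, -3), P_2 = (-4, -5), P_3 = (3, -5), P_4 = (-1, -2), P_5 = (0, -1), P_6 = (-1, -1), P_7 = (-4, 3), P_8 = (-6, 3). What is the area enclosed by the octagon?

30.5

Apply the surveyor's formula: 2A = Σ (x_i·y_{i+1} − x_{i+1}·y_i), indices taken mod 8.
Σ = (8) + (35) + (-11) + (1) + (-1) + (-7) + (6) + (30) = 61
Area = |Σ|/2 = 30.5.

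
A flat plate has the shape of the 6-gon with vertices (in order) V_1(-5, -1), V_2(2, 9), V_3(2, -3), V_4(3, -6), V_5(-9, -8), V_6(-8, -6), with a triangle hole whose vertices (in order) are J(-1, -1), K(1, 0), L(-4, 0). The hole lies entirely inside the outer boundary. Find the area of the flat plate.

87.5

Outer boundary:
Apply the surveyor's formula: 2A = Σ (x_i·y_{i+1} − x_{i+1}·y_i), indices taken mod 6.
Σ = (-43) + (-24) + (-3) + (-78) + (-10) + (-22) = -180
Area = |Σ|/2 = 90.
Hole:
Apply Gauss's area formula: 2A = Σ (x_i·y_{i+1} − x_{i+1}·y_i), indices taken mod 3.
Σ = (1) + (0) + (4) = 5
Area = |Σ|/2 = 2.5.
Net area = 90 − 2.5 = 87.5.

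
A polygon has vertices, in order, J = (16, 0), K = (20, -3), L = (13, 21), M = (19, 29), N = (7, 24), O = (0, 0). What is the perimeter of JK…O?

|JK| = √((4)² + (-3)²) = √25 = 5
|KL| = √((-7)² + (24)²) = √625 = 25
|LM| = √((6)² + (8)²) = √100 = 10
|MN| = √((-12)² + (-5)²) = √169 = 13
|NO| = √((-7)² + (-24)²) = √625 = 25
|OJ| = √((16)² + (0)²) = √256 = 16
Perimeter = 5 + 25 + 10 + 13 + 25 + 16 = 94.

94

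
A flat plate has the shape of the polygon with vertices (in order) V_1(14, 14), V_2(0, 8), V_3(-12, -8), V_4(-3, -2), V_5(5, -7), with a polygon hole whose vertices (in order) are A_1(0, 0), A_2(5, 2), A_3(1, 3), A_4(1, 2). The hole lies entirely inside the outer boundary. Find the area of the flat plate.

197.5

Outer boundary:
V_1→V_2: (14)(8) − (0)(14) = 112
V_2→V_3: (0)(-8) − (-12)(8) = 96
V_3→V_4: (-12)(-2) − (-3)(-8) = 0
V_4→V_5: (-3)(-7) − (5)(-2) = 31
V_5→V_1: (5)(14) − (14)(-7) = 168
Σ = 407
Area = |Σ|/2 = 203.5.
Hole:
Apply Gauss's area formula: 2A = Σ (x_i·y_{i+1} − x_{i+1}·y_i), indices taken mod 4.
Σ = (0) + (13) + (-1) + (0) = 12
Area = |Σ|/2 = 6.
Net area = 203.5 − 6 = 197.5.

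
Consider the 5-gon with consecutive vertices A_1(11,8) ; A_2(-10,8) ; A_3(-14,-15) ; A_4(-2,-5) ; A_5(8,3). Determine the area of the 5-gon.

A_1→A_2: (11)(8) − (-10)(8) = 168
A_2→A_3: (-10)(-15) − (-14)(8) = 262
A_3→A_4: (-14)(-5) − (-2)(-15) = 40
A_4→A_5: (-2)(3) − (8)(-5) = 34
A_5→A_1: (8)(8) − (11)(3) = 31
Σ = 535
Area = |Σ|/2 = 267.5.

267.5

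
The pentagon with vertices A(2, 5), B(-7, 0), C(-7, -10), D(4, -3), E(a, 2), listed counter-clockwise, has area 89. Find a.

Write out the shoelace sum; only the two edges meeting at E involve a:
2·Area = [(4·2 − a·(-3)) + (a·5 − 2·2)] + 166
       = 8·a + 170 = 178
⇒ a = 1.

1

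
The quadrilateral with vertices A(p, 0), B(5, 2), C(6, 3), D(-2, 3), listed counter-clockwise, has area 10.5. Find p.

Write out the shoelace sum; only the two edges meeting at A involve p:
2·Area = [((-2)·0 − p·3) + (p·2 − 5·0)] + 27
       = -1·p + 27 = 21
⇒ p = 6.

6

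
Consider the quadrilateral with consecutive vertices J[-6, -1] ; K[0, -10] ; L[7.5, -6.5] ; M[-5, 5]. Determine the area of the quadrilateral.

87.5

Apply the shoelace (surveyor's) formula: 2A = Σ (x_i·y_{i+1} − x_{i+1}·y_i), indices taken mod 4.
Σ = (60) + (75) + (5) + (35) = 175
Area = |Σ|/2 = 87.5.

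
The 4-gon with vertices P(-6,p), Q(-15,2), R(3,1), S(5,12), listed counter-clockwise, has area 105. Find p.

The doubled signed area Σ (x_i y_{i+1} − x_{i+1} y_i) is linear in p.
With p=0 it equals 70; the coefficient of p is 20 (from the two edges through P).
So 20·p + 70 = 2·105 = 210 ⇒ p = 7.

7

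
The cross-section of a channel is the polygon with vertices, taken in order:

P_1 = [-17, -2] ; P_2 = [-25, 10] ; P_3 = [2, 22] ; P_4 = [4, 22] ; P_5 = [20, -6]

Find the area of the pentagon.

Apply the surveyor's formula: 2A = Σ (x_i·y_{i+1} − x_{i+1}·y_i), indices taken mod 5.
P_1→P_2: (-17)(10) − (-25)(-2) = -220
P_2→P_3: (-25)(22) − (2)(10) = -570
P_3→P_4: (2)(22) − (4)(22) = -44
P_4→P_5: (4)(-6) − (20)(22) = -464
P_5→P_1: (20)(-2) − (-17)(-6) = -142
Σ = -1440
Area = |Σ|/2 = 720.

720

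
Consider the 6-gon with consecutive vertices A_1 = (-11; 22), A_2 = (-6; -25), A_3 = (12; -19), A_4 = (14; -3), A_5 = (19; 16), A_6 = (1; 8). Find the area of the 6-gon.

789

Cross-terms: 407, 414, 230, 281, 136, 110  ⇒  Σ = 1578
Area = |Σ|/2 = 789.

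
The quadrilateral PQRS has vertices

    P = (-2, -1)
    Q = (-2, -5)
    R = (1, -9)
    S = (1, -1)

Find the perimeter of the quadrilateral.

|PQ| = √((0)² + (-4)²) = √16 = 4
|QR| = √((3)² + (-4)²) = √25 = 5
|RS| = √((0)² + (8)²) = √64 = 8
|SP| = √((-3)² + (0)²) = √9 = 3
Perimeter = 4 + 5 + 8 + 3 = 20.

20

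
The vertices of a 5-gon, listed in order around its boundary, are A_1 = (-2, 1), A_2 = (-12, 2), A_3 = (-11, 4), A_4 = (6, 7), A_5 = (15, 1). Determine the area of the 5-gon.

100.5

Apply the surveyor's formula: 2A = Σ (x_i·y_{i+1} − x_{i+1}·y_i), indices taken mod 5.
Σ = (8) + (-26) + (-101) + (-99) + (17) = -201
Area = |Σ|/2 = 100.5.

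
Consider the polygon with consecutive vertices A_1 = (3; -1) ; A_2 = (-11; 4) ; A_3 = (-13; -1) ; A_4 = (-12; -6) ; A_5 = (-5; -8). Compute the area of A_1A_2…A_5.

112.5

Σ = (1) + (63) + (66) + (66) + (29) = 225
Area = |Σ|/2 = 112.5.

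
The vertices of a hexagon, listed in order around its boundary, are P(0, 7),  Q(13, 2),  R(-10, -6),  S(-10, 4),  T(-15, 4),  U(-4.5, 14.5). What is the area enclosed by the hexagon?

Apply the shoelace (surveyor's) formula: 2A = Σ (x_i·y_{i+1} − x_{i+1}·y_i), indices taken mod 6.
Cross-terms: -91, -58, -100, 20, -199.5, -31.5  ⇒  Σ = -460
Area = |Σ|/2 = 230.

230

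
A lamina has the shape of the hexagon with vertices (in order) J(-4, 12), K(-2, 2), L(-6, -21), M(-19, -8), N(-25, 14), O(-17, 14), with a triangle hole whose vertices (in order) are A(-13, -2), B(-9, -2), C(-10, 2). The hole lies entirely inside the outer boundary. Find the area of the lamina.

Outer boundary:
Apply the shoelace (surveyor's) formula: 2A = Σ (x_i·y_{i+1} − x_{i+1}·y_i), indices taken mod 6.
Σ = (16) + (54) + (-351) + (-466) + (-112) + (-148) = -1007
Area = |Σ|/2 = 503.5.
Hole:
Σ = (8) + (-38) + (46) = 16
Area = |Σ|/2 = 8.
Net area = 503.5 − 8 = 495.5.

495.5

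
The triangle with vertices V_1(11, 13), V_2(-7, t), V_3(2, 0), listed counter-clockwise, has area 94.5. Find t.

Write out the shoelace sum; only the two edges meeting at V_2 involve t:
2·Area = [(11·t − (-7)·13) + ((-7)·0 − 2·t)] + 26
       = 9·t + 117 = 189
⇒ t = 8.

8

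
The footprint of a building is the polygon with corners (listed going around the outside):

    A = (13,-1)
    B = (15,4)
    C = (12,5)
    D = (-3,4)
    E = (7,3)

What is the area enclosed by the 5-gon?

Apply the shoelace formula: 2A = Σ (x_i·y_{i+1} − x_{i+1}·y_i), indices taken mod 5.
Σ = (67) + (27) + (63) + (-37) + (-46) = 74
Area = |Σ|/2 = 37.

37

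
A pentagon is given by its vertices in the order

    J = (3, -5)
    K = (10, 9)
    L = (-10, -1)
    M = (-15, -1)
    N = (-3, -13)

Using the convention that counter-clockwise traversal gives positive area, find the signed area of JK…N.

199

Apply the shoelace (surveyor's) formula: 2A = Σ (x_i·y_{i+1} − x_{i+1}·y_i), indices taken mod 5.
Σ = (77) + (80) + (-5) + (192) + (54) = 398
Signed area = Σ/2 = 199 (positive ⇒ counter-clockwise traversal).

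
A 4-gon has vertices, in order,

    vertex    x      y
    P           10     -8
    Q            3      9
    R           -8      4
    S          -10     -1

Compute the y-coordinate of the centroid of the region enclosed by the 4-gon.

15/28

Apply the shoelace formula. First the cross-terms c_i = x_i·y_{i+1} − x_{i+1}·y_i:
  114, 84, 48, 90  ⇒  2A = 336, A = 168.
Then Σ (y_i + y_{i+1})·c_i = 540, so ȳ = 540 / (6·168) = 15/28.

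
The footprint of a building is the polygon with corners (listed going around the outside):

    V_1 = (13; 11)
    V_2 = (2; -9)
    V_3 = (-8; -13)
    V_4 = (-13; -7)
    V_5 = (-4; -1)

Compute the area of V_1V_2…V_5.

V_1→V_2: (13)(-9) − (2)(11) = -139
V_2→V_3: (2)(-13) − (-8)(-9) = -98
V_3→V_4: (-8)(-7) − (-13)(-13) = -113
V_4→V_5: (-13)(-1) − (-4)(-7) = -15
V_5→V_1: (-4)(11) − (13)(-1) = -31
Σ = -396
Area = |Σ|/2 = 198.

198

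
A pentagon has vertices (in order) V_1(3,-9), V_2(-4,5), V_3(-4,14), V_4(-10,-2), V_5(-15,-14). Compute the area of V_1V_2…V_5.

189

Σ = (-21) + (-36) + (148) + (110) + (177) = 378
Area = |Σ|/2 = 189.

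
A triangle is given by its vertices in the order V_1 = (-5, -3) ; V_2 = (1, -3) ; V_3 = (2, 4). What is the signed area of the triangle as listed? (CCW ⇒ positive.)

21

Apply the shoelace formula: 2A = Σ (x_i·y_{i+1} − x_{i+1}·y_i), indices taken mod 3.
Σ = (18) + (10) + (14) = 42
Signed area = Σ/2 = 21 (positive ⇒ counter-clockwise traversal).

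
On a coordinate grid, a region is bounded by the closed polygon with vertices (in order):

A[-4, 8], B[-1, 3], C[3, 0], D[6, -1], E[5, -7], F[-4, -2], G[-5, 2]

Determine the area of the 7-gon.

70.5

Apply the surveyor's formula: 2A = Σ (x_i·y_{i+1} − x_{i+1}·y_i), indices taken mod 7.
A→B: (-4)(3) − (-1)(8) = -4
B→C: (-1)(0) − (3)(3) = -9
C→D: (3)(-1) − (6)(0) = -3
D→E: (6)(-7) − (5)(-1) = -37
E→F: (5)(-2) − (-4)(-7) = -38
F→G: (-4)(2) − (-5)(-2) = -18
G→A: (-5)(8) − (-4)(2) = -32
Σ = -141
Area = |Σ|/2 = 70.5.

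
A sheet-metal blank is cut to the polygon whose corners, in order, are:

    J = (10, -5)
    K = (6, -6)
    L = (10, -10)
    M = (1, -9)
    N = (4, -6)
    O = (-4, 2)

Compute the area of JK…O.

Apply Gauss's area formula: 2A = Σ (x_i·y_{i+1} − x_{i+1}·y_i), indices taken mod 6.
Σ = (-30) + (0) + (-80) + (30) + (-16) + (0) = -96
Area = |Σ|/2 = 48.

48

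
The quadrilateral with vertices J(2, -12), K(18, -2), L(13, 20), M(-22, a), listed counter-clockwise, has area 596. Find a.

-10

Write out the shoelace sum; only the two edges meeting at M involve a:
2·Area = [(13·a − (-22)·20) + ((-22)·(-12) − 2·a)] + 598
       = 11·a + 1302 = 1192
⇒ a = -10.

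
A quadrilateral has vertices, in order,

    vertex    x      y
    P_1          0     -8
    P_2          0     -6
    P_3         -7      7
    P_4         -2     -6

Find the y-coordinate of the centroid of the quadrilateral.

-7/3

Apply the shoelace (surveyor's) formula. First the cross-terms c_i = x_i·y_{i+1} − x_{i+1}·y_i:
  0, -42, 56, 16  ⇒  2A = 30, A = 15.
Then Σ (y_i + y_{i+1})·c_i = -210, so ȳ = -210 / (6·15) = -7/3.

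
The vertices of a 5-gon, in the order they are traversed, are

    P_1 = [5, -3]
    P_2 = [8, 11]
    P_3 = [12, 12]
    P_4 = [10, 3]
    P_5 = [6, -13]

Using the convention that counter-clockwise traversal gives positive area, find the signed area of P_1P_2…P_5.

-71

Σ = (79) + (-36) + (-84) + (-148) + (47) = -142
Signed area = Σ/2 = -71 (negative ⇒ clockwise traversal).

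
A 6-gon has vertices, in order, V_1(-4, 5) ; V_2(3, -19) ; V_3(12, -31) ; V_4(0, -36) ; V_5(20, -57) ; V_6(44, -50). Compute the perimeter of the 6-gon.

|V_1V_2| = √((7)² + (-24)²) = √625 = 25
|V_2V_3| = √((9)² + (-12)²) = √225 = 15
|V_3V_4| = √((-12)² + (-5)²) = √169 = 13
|V_4V_5| = √((20)² + (-21)²) = √841 = 29
|V_5V_6| = √((24)² + (7)²) = √625 = 25
|V_6V_1| = √((-48)² + (55)²) = √5329 = 73
Perimeter = 25 + 15 + 13 + 29 + 25 + 73 = 180.

180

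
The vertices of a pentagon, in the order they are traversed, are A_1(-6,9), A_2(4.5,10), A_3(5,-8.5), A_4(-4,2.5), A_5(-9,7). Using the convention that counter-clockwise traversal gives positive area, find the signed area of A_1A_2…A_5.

Apply the surveyor's formula: 2A = Σ (x_i·y_{i+1} − x_{i+1}·y_i), indices taken mod 5.
Cross-terms: -100.5, -88.25, -21.5, -5.5, -39  ⇒  Σ = -254.75
Signed area = Σ/2 = -127.375 (negative ⇒ clockwise traversal).

-127.375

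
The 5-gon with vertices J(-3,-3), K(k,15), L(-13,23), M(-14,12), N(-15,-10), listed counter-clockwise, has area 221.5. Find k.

The doubled signed area Σ (x_i y_{i+1} − x_{i+1} y_i) is linear in k.
With k=0 it equals 651; the coefficient of k is 26 (from the two edges through K).
So 26·k + 651 = 2·221.5 = 443 ⇒ k = -8.

-8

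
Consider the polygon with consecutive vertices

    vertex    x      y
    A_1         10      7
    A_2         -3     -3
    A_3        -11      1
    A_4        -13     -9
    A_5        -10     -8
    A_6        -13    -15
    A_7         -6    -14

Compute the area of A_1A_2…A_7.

Apply Gauss's area formula: 2A = Σ (x_i·y_{i+1} − x_{i+1}·y_i), indices taken mod 7.
Cross-terms: -9, -36, 112, 14, 46, 92, 98  ⇒  Σ = 317
Area = |Σ|/2 = 158.5.

158.5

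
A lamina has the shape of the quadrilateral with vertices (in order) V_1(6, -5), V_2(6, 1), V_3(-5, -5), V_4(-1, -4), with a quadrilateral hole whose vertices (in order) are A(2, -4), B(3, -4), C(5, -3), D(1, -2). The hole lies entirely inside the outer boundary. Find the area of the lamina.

Outer boundary:
Σ = (36) + (-25) + (15) + (29) = 55
Area = |Σ|/2 = 27.5.
Hole:
Apply the shoelace (surveyor's) formula: 2A = Σ (x_i·y_{i+1} − x_{i+1}·y_i), indices taken mod 4.
A→B: (2)(-4) − (3)(-4) = 4
B→C: (3)(-3) − (5)(-4) = 11
C→D: (5)(-2) − (1)(-3) = -7
D→A: (1)(-4) − (2)(-2) = 0
Σ = 8
Area = |Σ|/2 = 4.
Net area = 27.5 − 4 = 23.5.

23.5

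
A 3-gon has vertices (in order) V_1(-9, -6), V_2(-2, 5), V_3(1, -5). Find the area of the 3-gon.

Apply the shoelace formula: 2A = Σ (x_i·y_{i+1} − x_{i+1}·y_i), indices taken mod 3.
V_1→V_2: (-9)(5) − (-2)(-6) = -57
V_2→V_3: (-2)(-5) − (1)(5) = 5
V_3→V_1: (1)(-6) − (-9)(-5) = -51
Σ = -103
Area = |Σ|/2 = 51.5.

51.5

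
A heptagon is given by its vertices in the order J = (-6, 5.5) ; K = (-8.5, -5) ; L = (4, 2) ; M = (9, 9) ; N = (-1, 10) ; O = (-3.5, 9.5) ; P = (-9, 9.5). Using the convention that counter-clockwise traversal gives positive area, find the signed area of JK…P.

141

Apply the shoelace formula: 2A = Σ (x_i·y_{i+1} − x_{i+1}·y_i), indices taken mod 7.
Σ = (76.75) + (3) + (18) + (99) + (25.5) + (52.25) + (7.5) = 282
Signed area = Σ/2 = 141 (positive ⇒ counter-clockwise traversal).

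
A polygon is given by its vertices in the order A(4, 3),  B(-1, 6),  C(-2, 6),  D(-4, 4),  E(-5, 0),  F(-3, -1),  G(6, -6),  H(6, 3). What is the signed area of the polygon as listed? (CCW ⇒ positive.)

79

Apply the surveyor's formula: 2A = Σ (x_i·y_{i+1} − x_{i+1}·y_i), indices taken mod 8.
Cross-terms: 27, 6, 16, 20, 5, 24, 54, 6  ⇒  Σ = 158
Signed area = Σ/2 = 79 (positive ⇒ counter-clockwise traversal).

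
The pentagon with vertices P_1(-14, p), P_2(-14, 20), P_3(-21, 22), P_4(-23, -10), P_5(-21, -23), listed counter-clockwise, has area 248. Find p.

7

The doubled signed area Σ (x_i y_{i+1} − x_{i+1} y_i) is linear in p.
With p=0 it equals 545; the coefficient of p is -7 (from the two edges through P_1).
So -7·p + 545 = 2·248 = 496 ⇒ p = 7.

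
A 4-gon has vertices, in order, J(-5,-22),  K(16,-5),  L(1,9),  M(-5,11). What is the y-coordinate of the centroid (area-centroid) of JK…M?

-1142/249

Apply the shoelace formula. First the cross-terms c_i = x_i·y_{i+1} − x_{i+1}·y_i:
  377, 149, 56, 165  ⇒  2A = 747, A = 373.5.
Then Σ (y_i + y_{i+1})·c_i = -10278, so ȳ = -10278 / (6·373.5) = -1142/249.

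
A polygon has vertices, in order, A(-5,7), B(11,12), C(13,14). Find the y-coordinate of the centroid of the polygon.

11

Apply the surveyor's formula. First the cross-terms c_i = x_i·y_{i+1} − x_{i+1}·y_i:
  -137, -2, 161  ⇒  2A = 22, A = 11.
Then Σ (y_i + y_{i+1})·c_i = 726, so ȳ = 726 / (6·11) = 11.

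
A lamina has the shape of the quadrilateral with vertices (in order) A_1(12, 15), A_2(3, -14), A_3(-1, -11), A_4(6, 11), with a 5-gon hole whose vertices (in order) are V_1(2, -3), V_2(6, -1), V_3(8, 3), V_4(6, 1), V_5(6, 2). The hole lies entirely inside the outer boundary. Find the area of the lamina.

Outer boundary:
Σ = (-213) + (-47) + (55) + (-42) = -247
Area = |Σ|/2 = 123.5.
Hole:
Apply the shoelace formula: 2A = Σ (x_i·y_{i+1} − x_{i+1}·y_i), indices taken mod 5.
Cross-terms: 16, 26, -10, 6, -22  ⇒  Σ = 16
Area = |Σ|/2 = 8.
Net area = 123.5 − 8 = 115.5.

115.5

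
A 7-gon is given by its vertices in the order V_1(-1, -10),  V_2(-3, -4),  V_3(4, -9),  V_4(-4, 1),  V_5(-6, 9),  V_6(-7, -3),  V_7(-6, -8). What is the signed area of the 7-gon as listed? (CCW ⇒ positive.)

63

Apply the shoelace formula: 2A = Σ (x_i·y_{i+1} − x_{i+1}·y_i), indices taken mod 7.
Cross-terms: -26, 43, -32, -30, 81, 38, 52  ⇒  Σ = 126
Signed area = Σ/2 = 63 (positive ⇒ counter-clockwise traversal).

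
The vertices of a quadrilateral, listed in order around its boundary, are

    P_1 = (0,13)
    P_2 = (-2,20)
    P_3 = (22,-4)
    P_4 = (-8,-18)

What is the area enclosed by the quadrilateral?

469

Apply the surveyor's formula: 2A = Σ (x_i·y_{i+1} − x_{i+1}·y_i), indices taken mod 4.
Σ = (26) + (-432) + (-428) + (-104) = -938
Area = |Σ|/2 = 469.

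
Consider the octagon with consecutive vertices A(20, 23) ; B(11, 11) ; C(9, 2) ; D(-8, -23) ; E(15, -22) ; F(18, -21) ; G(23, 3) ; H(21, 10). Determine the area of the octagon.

Apply the shoelace (surveyor's) formula: 2A = Σ (x_i·y_{i+1} − x_{i+1}·y_i), indices taken mod 8.
Σ = (-33) + (-77) + (-191) + (521) + (81) + (537) + (167) + (283) = 1288
Area = |Σ|/2 = 644.

644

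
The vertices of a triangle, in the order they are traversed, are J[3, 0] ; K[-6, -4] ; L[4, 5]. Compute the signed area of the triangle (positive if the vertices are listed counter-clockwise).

Apply the shoelace formula: 2A = Σ (x_i·y_{i+1} − x_{i+1}·y_i), indices taken mod 3.
Σ = (-12) + (-14) + (-15) = -41
Signed area = Σ/2 = -20.5 (negative ⇒ clockwise traversal).

-20.5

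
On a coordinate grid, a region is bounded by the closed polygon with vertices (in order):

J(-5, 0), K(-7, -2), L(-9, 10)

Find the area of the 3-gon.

Σ = (10) + (-88) + (50) = -28
Area = |Σ|/2 = 14.

14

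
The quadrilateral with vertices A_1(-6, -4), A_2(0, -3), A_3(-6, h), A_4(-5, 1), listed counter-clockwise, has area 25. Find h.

6

The doubled signed area Σ (x_i y_{i+1} − x_{i+1} y_i) is linear in h.
With h=0 it equals 20; the coefficient of h is 5 (from the two edges through A_3).
So 5·h + 20 = 2·25 = 50 ⇒ h = 6.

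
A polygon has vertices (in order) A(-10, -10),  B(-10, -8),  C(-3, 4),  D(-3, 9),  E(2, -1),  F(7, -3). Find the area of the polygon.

106.5

Apply the shoelace formula: 2A = Σ (x_i·y_{i+1} − x_{i+1}·y_i), indices taken mod 6.
A→B: (-10)(-8) − (-10)(-10) = -20
B→C: (-10)(4) − (-3)(-8) = -64
C→D: (-3)(9) − (-3)(4) = -15
D→E: (-3)(-1) − (2)(9) = -15
E→F: (2)(-3) − (7)(-1) = 1
F→A: (7)(-10) − (-10)(-3) = -100
Σ = -213
Area = |Σ|/2 = 106.5.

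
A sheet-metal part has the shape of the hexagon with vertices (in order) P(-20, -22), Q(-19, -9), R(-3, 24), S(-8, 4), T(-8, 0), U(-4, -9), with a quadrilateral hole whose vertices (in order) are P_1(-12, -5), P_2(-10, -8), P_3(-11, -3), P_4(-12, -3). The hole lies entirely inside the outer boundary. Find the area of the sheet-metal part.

260

Outer boundary:
Apply the surveyor's formula: 2A = Σ (x_i·y_{i+1} − x_{i+1}·y_i), indices taken mod 6.
Σ = (-238) + (-483) + (180) + (32) + (72) + (-92) = -529
Area = |Σ|/2 = 264.5.
Hole:
Cross-terms: 46, -58, -3, 24  ⇒  Σ = 9
Area = |Σ|/2 = 4.5.
Net area = 264.5 − 4.5 = 260.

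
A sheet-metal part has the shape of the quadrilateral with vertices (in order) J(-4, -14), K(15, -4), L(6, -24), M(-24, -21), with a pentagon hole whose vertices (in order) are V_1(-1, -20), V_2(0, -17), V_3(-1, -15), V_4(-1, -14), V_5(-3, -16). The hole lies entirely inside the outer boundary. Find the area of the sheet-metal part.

271.5

Outer boundary:
Σ = (226) + (-336) + (-702) + (252) = -560
Area = |Σ|/2 = 280.
Hole:
Apply the shoelace (surveyor's) formula: 2A = Σ (x_i·y_{i+1} − x_{i+1}·y_i), indices taken mod 5.
Σ = (17) + (-17) + (-1) + (-26) + (44) = 17
Area = |Σ|/2 = 8.5.
Net area = 280 − 8.5 = 271.5.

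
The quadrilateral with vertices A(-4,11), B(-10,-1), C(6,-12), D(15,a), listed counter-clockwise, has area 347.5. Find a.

11

Write out the shoelace sum; only the two edges meeting at D involve a:
2·Area = [(6·a − 15·(-12)) + (15·11 − (-4)·a)] + 240
       = 10·a + 585 = 695
⇒ a = 11.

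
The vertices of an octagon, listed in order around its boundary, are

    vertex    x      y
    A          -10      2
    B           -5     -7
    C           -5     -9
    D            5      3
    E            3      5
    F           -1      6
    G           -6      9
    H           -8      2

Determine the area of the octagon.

125

A→B: (-10)(-7) − (-5)(2) = 80
B→C: (-5)(-9) − (-5)(-7) = 10
C→D: (-5)(3) − (5)(-9) = 30
D→E: (5)(5) − (3)(3) = 16
E→F: (3)(6) − (-1)(5) = 23
F→G: (-1)(9) − (-6)(6) = 27
G→H: (-6)(2) − (-8)(9) = 60
H→A: (-8)(2) − (-10)(2) = 4
Σ = 250
Area = |Σ|/2 = 125.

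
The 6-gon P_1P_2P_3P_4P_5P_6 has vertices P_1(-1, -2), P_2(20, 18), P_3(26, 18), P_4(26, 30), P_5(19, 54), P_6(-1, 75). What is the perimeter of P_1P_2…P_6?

178

|P_1P_2| = √((21)² + (20)²) = √841 = 29
|P_2P_3| = √((6)² + (0)²) = √36 = 6
|P_3P_4| = √((0)² + (12)²) = √144 = 12
|P_4P_5| = √((-7)² + (24)²) = √625 = 25
|P_5P_6| = √((-20)² + (21)²) = √841 = 29
|P_6P_1| = √((0)² + (-77)²) = √5929 = 77
Perimeter = 29 + 6 + 12 + 25 + 29 + 77 = 178.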